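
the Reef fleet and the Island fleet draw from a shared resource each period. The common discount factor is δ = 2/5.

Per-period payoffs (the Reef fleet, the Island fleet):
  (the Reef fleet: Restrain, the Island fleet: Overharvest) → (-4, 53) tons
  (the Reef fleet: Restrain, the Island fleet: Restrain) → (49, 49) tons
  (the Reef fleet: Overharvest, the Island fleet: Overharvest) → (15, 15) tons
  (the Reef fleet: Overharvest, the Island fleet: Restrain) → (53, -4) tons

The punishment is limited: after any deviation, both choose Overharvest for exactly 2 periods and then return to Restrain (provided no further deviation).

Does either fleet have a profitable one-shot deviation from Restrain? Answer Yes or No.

IC: δ+…+δ^2 ≥ (53−49)/(49−15) = 2/17.
At δ = 2/5: partial sum = 0.5600 ≥ 0.1176. Cooperation sustainable.

No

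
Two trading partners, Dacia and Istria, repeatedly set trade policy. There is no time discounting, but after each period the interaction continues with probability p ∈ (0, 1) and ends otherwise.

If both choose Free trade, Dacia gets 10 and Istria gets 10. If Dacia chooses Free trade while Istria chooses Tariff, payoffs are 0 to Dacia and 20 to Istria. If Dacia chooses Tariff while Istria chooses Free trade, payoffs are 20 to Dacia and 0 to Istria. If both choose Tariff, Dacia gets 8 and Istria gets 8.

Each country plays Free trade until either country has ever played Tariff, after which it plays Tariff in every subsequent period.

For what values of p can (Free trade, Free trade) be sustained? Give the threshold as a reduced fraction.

Expected cooperation value is 10 + p·10 + p²·10 + … = 10/(1−p); deviation gives 20 + p·8/(1−p).
10 ≥ 20(1−p) + 8p ⇒ 12p ≥ 10 ⇒ p ≥ 10/12 = 5/6.

5/6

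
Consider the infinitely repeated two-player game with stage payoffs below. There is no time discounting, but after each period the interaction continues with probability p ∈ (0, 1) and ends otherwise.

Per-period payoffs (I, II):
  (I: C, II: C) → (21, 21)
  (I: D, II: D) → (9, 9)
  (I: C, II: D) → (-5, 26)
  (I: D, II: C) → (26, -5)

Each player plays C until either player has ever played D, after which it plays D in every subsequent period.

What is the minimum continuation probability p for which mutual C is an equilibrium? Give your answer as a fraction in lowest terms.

5/17

With no time discounting, the continuation probability p plays the role of the discount factor.
Grim-trigger IC: 21/(1−p) ≥ 26 + 9p/(1−p) ⇒ p ≥ (26−21)/(26−9) = 5/17.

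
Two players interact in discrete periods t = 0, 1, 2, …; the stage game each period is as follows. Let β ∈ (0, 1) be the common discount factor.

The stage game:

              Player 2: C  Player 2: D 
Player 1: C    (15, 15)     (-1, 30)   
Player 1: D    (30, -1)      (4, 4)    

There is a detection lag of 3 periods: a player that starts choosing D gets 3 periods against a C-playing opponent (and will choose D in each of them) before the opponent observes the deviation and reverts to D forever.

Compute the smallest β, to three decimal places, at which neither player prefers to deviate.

0.832

Deviating for the 3 undetected periods gains 30−15 = 15 per period over cooperation, then loses 15−4 = 11 per period forever once punishment starts.
Gain: 15(1 + β + … + β^2); loss: 11·β^3/(1−β).
No profitable deviation ⇔ 15(1−β^3) ≤ 11·β^3, i.e. β^3 ≥ 15/(15+11) = 15/26.
Hence β ≥ (15/26)^(1/3) ≈ 0.832.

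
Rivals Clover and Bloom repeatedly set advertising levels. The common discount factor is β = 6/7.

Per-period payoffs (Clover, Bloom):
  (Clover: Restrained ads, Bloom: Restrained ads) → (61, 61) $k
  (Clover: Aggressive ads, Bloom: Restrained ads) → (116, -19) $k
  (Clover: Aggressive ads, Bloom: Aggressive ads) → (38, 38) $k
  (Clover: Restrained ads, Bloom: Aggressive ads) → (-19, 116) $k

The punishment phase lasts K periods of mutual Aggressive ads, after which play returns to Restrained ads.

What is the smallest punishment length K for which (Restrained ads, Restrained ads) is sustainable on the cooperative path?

4

Need Σ_{k=1}^{K} β^k ≥ (116−61)/(61−38) = 2.3913 at β = 6/7.
At K = 3 the sum is 2.2216 < 2.3913; at K = 4 it is 2.7613 ≥ 2.3913.
So the minimum punishment length is K = 4.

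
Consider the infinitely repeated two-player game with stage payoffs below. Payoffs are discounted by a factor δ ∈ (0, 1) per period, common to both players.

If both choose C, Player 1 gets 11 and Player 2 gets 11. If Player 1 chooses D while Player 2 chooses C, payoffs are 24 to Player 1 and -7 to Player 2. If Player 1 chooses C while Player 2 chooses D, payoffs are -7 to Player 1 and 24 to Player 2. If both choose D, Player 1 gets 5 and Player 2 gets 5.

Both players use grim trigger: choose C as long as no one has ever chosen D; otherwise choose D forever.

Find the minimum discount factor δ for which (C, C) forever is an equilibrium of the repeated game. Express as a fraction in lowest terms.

11/(1−δ) ≥ 24 + 5δ/(1−δ)
11 ≥ 24 − 19δ
δ ≥ 13/19.

13/19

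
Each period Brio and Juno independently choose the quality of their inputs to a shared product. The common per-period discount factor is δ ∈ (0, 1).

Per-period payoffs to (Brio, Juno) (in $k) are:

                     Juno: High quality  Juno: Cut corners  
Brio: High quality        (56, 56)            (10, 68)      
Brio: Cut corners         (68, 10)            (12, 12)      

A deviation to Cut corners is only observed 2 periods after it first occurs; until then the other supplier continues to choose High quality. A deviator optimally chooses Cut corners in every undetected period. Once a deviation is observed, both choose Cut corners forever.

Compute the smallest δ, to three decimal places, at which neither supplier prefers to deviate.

0.463

The best deviation is to choose Cut corners for all 2 undetected periods, earning 68 each, then 12 forever once detected.
Deviation value: 68(1−δ^2)/(1−δ) + 12δ^2/(1−δ); cooperation value: 56/(1−δ).
IC: 56 ≥ 68(1−δ^2) + 12δ^2 = 68 − 56δ^2.
So δ^2 ≥ 12/56 = 3/14, giving δ ≥ (3/14)^(1/2) ≈ 0.463.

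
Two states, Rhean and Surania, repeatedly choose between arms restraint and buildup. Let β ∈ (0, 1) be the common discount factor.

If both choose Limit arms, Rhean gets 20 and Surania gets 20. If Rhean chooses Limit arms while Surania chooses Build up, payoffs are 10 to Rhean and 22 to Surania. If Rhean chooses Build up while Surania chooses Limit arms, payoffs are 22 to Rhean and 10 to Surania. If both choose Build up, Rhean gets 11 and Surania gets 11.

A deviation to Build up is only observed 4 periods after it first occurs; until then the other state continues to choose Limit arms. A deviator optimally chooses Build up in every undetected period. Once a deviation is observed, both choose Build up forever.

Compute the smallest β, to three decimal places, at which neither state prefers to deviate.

The best deviation is to choose Build up for all 4 undetected periods, earning 22 each, then 11 forever once detected.
Deviation value: 22(1−β^4)/(1−β) + 11β^4/(1−β); cooperation value: 20/(1−β).
IC: 20 ≥ 22(1−β^4) + 11β^4 = 22 − 11β^4.
So β^4 ≥ 2/11, giving β ≥ (2/11)^(1/4) ≈ 0.653.

0.653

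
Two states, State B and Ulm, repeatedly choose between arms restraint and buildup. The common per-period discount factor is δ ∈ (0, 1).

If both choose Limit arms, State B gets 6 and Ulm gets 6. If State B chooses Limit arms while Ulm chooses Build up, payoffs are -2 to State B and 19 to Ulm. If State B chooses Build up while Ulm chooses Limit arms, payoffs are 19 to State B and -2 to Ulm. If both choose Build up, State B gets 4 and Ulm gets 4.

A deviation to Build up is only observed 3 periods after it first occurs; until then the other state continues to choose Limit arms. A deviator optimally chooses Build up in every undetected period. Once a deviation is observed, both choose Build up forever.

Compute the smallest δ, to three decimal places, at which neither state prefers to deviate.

A deviator earns 19 for 3 periods, then 4 forever; cooperating earns 6 forever. Multiplying the IC by (1−δ):
6 ≥ 19(1−δ^3) + 4δ^3, so 15·δ^3 ≥ 13 and δ^3 ≥ 13/15.
δ ≥ (13/15)^(1/3) ≈ 0.953.

0.953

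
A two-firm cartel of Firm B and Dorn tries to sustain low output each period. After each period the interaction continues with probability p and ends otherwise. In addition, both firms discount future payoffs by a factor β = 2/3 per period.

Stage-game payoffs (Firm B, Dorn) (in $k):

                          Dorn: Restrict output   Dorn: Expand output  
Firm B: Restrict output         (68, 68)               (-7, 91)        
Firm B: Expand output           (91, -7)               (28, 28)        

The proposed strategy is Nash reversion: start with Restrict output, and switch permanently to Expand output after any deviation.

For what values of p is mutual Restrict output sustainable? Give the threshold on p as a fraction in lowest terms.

Expected continuation weight on next period's payoff is β·p = 2/3·p, which plays the role of the discount factor.
Cooperation requires 2/3·p ≥ (91−68)/(91−28) = 23/63, hence p ≥ 23/42.

23/42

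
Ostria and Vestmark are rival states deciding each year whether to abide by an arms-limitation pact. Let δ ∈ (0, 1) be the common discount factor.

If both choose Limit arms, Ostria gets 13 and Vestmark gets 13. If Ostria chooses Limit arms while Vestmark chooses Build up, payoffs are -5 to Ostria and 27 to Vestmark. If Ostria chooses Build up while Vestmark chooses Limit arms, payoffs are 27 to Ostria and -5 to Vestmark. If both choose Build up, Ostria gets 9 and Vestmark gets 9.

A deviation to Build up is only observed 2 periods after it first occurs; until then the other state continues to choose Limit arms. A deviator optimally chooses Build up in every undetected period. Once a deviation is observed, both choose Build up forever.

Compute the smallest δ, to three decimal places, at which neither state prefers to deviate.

0.882

Deviating for the 2 undetected periods gains 27−13 = 14 per period over cooperation, then loses 13−9 = 4 per period forever once punishment starts.
Gain: 14(1 + δ + … + δ^1); loss: 4·δ^2/(1−δ).
No profitable deviation ⇔ 14(1−δ^2) ≤ 4·δ^2, i.e. δ^2 ≥ 14/(14+4) = 7/9.
Hence δ ≥ (7/9)^(1/2) ≈ 0.882.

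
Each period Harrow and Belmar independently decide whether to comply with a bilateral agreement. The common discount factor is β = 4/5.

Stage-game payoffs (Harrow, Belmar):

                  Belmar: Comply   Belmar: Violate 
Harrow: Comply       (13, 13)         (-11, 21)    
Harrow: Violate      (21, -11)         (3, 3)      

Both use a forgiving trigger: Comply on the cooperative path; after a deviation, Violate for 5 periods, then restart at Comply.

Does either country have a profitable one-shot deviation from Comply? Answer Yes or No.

No

IC: β+…+β^5 ≥ (21−13)/(13−3) = 4/5.
At β = 4/5: partial sum = 2.6893 ≥ 0.8000. Cooperation sustainable.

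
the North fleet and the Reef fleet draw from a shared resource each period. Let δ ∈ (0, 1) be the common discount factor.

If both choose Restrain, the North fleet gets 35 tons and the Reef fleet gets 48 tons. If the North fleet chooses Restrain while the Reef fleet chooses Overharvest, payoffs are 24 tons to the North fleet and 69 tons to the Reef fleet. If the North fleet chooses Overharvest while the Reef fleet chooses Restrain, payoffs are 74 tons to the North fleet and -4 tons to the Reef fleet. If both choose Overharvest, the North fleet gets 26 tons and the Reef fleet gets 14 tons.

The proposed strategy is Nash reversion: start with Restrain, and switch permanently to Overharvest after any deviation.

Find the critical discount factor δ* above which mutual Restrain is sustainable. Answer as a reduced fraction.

the North fleet: cooperation gives 35 each period; deviation gives 74 once then 26 forever.
  35/(1−δ) ≥ 74 + 26δ/(1−δ) ⇒ δ ≥ 39/48 = 13/16.
the Reef fleet: cooperation gives 48 each period; deviation gives 69 once then 14 forever.
  δ ≥ 21/55.
Both must hold, so the binding constraint is the North fleet's: δ ≥ 13/16.

13/16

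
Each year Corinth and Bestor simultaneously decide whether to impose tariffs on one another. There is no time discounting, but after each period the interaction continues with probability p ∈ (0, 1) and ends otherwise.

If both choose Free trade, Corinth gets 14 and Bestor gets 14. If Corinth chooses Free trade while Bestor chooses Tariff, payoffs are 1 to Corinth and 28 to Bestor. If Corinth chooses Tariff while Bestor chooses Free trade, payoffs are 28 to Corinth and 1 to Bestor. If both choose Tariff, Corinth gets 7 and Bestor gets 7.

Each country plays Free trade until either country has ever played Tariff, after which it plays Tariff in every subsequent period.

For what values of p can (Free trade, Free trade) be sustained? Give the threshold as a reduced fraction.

2/3

With no time discounting, the continuation probability p plays the role of the discount factor.
Grim-trigger IC: 14/(1−p) ≥ 28 + 7p/(1−p) ⇒ p ≥ (28−14)/(28−7) = 2/3.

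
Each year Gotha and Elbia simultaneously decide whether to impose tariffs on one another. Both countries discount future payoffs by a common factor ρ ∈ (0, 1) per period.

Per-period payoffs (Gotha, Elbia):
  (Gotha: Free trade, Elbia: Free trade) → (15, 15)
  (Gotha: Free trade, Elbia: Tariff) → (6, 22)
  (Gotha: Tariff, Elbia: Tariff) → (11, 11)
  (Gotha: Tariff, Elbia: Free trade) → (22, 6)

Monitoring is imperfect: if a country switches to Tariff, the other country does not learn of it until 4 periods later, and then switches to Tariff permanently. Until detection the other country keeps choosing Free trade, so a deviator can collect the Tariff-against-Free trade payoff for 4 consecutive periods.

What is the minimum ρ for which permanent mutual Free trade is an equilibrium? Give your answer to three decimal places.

0.893

A deviator earns 22 for 4 periods, then 11 forever; cooperating earns 15 forever. Multiplying the IC by (1−ρ):
15 ≥ 22(1−ρ^4) + 11ρ^4, so 11·ρ^4 ≥ 7 and ρ^4 ≥ 7/11.
ρ ≥ (7/11)^(1/4) ≈ 0.893.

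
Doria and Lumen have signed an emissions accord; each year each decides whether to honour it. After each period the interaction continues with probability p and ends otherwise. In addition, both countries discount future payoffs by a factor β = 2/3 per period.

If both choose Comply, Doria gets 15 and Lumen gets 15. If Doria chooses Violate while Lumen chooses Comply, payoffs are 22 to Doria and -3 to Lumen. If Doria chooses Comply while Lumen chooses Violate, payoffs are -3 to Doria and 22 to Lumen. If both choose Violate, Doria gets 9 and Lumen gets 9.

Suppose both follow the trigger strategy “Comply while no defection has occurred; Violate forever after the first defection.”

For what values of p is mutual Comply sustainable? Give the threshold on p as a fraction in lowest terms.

21/26

Expected continuation weight on next period's payoff is β·p = 2/3·p, which plays the role of the discount factor.
Cooperation requires 2/3·p ≥ (22−15)/(22−9) = 7/13, hence p ≥ 21/26.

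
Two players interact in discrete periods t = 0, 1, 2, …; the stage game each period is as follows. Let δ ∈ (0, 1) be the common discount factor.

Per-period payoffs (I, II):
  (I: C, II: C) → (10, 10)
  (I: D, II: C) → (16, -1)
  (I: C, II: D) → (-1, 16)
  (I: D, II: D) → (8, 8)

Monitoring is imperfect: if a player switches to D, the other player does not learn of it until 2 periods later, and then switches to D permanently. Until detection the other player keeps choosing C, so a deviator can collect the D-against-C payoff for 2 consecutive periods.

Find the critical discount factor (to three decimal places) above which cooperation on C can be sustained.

0.866

Deviating for the 2 undetected periods gains 16−10 = 6 per period over cooperation, then loses 10−8 = 2 per period forever once punishment starts.
Gain: 6(1 + δ + … + δ^1); loss: 2·δ^2/(1−δ).
No profitable deviation ⇔ 6(1−δ^2) ≤ 2·δ^2, i.e. δ^2 ≥ 6/(6+2) = 3/4.
Hence δ ≥ (3/4)^(1/2) ≈ 0.866.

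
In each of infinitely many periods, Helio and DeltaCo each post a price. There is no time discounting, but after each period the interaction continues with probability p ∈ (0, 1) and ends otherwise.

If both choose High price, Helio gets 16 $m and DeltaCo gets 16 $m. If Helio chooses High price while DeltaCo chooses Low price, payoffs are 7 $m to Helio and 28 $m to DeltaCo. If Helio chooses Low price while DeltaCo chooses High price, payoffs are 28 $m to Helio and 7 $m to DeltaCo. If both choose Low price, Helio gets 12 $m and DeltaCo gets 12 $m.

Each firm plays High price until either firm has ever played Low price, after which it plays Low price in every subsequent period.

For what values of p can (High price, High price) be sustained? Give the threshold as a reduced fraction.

With no time discounting, the continuation probability p plays the role of the discount factor.
Grim-trigger IC: 16/(1−p) ≥ 28 + 12p/(1−p) ⇒ p ≥ (28−16)/(28−12) = 3/4.

3/4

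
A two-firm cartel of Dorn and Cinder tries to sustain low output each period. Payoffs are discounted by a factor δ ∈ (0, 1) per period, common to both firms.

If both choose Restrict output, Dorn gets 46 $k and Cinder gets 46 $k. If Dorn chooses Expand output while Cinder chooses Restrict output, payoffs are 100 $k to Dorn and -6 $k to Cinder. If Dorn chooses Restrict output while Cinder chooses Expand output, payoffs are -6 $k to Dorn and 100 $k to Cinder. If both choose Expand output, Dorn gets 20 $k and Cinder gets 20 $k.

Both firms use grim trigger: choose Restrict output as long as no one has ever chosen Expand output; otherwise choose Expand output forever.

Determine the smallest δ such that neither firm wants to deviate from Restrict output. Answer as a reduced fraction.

46/(1−δ) ≥ 100 + 20δ/(1−δ)
46 ≥ 100 − 80δ
δ ≥ 54/80 = 27/40.

27/40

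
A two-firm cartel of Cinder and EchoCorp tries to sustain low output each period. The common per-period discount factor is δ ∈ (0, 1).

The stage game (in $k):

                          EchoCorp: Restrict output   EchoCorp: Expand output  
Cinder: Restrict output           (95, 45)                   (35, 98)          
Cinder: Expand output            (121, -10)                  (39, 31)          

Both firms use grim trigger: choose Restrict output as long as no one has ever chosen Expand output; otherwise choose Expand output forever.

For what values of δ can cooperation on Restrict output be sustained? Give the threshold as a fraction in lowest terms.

53/67

Cinder: cooperation gives 95 each period; deviation gives 121 once then 39 forever.
  95/(1−δ) ≥ 121 + 39δ/(1−δ) ⇒ δ ≥ 26/82 = 13/41.
EchoCorp: cooperation gives 45 each period; deviation gives 98 once then 31 forever.
  δ ≥ 53/67.
Both must hold, so the binding constraint is EchoCorp's: δ ≥ 53/67.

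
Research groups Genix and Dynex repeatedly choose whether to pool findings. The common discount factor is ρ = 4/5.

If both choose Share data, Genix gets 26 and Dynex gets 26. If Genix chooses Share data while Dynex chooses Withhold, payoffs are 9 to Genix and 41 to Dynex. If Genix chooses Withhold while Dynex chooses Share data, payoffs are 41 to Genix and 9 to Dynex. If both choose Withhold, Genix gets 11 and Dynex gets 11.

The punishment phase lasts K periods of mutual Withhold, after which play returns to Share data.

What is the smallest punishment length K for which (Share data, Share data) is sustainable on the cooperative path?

Need Σ_{k=1}^{K} ρ^k ≥ (41−26)/(26−11) = 1.0000 at ρ = 4/5.
At K = 1 the sum is 0.8000 < 1.0000; at K = 2 it is 1.4400 ≥ 1.0000.
So the minimum punishment length is K = 2.

2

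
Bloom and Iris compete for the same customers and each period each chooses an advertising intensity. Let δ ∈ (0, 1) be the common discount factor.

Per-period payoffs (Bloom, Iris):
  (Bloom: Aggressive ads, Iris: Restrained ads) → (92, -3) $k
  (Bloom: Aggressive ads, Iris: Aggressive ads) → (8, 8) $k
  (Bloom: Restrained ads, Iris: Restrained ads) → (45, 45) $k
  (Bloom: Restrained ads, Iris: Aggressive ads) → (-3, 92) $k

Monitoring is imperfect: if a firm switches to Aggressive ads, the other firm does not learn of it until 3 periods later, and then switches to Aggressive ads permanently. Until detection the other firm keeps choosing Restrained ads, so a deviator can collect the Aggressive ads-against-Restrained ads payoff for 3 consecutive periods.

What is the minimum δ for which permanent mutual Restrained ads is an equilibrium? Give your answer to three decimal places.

Deviating for the 3 undetected periods gains 92−45 = 47 per period over cooperation, then loses 45−8 = 37 per period forever once punishment starts.
Gain: 47(1 + δ + … + δ^2); loss: 37·δ^3/(1−δ).
No profitable deviation ⇔ 47(1−δ^3) ≤ 37·δ^3, i.e. δ^3 ≥ 47/(47+37) = 47/84.
Hence δ ≥ (47/84)^(1/3) ≈ 0.824.

0.824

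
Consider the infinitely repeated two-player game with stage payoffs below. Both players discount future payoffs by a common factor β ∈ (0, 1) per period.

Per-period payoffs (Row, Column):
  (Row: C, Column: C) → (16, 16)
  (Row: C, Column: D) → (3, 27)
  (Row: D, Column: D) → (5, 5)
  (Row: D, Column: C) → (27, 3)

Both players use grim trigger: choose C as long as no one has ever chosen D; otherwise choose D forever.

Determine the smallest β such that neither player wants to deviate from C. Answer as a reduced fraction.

1/2

Under grim trigger the critical discount factor is (T−C)/(T−P) with T = 27, C = 16, P = 5.
β* = (27−16)/(27−5) = 11/22 = 1/2.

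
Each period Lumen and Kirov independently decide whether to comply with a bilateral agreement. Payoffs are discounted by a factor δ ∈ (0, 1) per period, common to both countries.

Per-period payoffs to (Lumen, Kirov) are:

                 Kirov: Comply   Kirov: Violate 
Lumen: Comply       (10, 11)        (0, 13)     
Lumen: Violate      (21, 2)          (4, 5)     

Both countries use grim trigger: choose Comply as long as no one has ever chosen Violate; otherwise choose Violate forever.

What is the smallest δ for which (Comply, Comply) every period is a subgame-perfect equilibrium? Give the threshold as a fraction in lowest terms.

Lumen's threshold: (21−10)/(21−4) = 11/17.
Kirov's threshold: (13−11)/(13−5) = 1/4.
11/17 > 1/4, so Lumen binds and δ* = 11/17.

11/17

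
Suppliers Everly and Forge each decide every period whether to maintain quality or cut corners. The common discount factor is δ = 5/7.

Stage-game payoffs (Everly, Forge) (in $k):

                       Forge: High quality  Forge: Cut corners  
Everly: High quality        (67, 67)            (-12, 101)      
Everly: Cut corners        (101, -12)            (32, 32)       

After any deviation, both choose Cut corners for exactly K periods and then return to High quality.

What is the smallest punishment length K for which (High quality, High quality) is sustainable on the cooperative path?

IC: δ(1−δ^K)/(1−δ) ≥ (101−67)/(67−32) = 34/35.
With δ = 5/7: need 1 − δ^K ≥ 34/35·(1−5/7)/(5/7), i.e. δ^K ≤ 0.6114.
Since (5/7)^1 = 0.7143 and (5/7)^2 = 0.5102, the smallest such K is 2.

2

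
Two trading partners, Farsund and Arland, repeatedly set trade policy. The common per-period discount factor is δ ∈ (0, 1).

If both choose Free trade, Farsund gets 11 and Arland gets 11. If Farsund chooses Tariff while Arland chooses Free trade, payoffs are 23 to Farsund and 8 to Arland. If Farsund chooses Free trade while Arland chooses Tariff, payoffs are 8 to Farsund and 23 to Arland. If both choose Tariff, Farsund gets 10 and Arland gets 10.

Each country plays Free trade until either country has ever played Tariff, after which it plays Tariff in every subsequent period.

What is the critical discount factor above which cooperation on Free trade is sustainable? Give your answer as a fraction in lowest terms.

11/(1−δ) ≥ 23 + 10δ/(1−δ)
11 ≥ 23 − 13δ
δ ≥ 12/13.

12/13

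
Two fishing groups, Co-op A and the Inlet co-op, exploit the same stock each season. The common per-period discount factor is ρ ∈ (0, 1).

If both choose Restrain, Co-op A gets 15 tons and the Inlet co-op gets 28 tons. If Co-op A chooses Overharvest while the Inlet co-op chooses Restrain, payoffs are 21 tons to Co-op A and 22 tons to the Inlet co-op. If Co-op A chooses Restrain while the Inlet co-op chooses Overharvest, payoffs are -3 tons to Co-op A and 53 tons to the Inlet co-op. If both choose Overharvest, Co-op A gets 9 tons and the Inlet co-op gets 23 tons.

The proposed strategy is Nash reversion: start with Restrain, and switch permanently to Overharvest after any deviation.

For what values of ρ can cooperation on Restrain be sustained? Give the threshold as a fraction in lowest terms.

Co-op A's threshold: (21−15)/(21−9) = 1/2.
the Inlet co-op's threshold: (53−28)/(53−23) = 5/6.
1/2 < 5/6, so the Inlet co-op binds and ρ* = 5/6.

5/6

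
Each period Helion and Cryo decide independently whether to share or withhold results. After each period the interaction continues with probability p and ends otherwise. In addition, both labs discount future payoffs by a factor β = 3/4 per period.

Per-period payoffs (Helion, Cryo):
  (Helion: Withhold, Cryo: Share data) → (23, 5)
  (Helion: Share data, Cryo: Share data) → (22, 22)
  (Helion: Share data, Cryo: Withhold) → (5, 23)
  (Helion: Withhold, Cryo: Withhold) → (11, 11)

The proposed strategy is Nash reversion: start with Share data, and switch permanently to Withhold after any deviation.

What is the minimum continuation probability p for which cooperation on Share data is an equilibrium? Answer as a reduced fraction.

1/9

Expected continuation weight on next period's payoff is β·p = 3/4·p, which plays the role of the discount factor.
Cooperation requires 3/4·p ≥ (23−22)/(23−11) = 1/12, hence p ≥ 1/9.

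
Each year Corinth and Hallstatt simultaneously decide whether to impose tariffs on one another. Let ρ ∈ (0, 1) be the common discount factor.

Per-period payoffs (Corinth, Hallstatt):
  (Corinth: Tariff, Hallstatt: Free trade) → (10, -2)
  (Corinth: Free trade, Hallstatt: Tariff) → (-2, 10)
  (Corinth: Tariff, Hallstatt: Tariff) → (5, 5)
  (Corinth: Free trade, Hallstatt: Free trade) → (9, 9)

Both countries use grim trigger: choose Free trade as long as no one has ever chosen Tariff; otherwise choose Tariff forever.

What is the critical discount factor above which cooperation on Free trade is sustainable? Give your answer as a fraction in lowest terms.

1/5

Under grim trigger the critical discount factor is (T−C)/(T−P) with T = 10, C = 9, P = 5.
ρ* = (10−9)/(10−5) = 1/5.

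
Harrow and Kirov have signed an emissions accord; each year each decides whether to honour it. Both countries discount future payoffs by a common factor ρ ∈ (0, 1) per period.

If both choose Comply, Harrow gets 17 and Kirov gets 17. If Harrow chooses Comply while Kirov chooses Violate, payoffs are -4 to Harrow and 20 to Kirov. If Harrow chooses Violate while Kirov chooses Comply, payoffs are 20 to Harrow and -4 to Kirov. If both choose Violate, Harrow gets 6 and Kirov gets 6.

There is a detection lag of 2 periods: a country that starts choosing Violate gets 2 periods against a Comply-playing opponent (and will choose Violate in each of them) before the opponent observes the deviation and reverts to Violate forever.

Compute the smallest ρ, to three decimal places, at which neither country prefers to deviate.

0.463

A deviator earns 20 for 2 periods, then 6 forever; cooperating earns 17 forever. Multiplying the IC by (1−ρ):
17 ≥ 20(1−ρ^2) + 6ρ^2, so 14·ρ^2 ≥ 3 and ρ^2 ≥ 3/14.
ρ ≥ (3/14)^(1/2) ≈ 0.463.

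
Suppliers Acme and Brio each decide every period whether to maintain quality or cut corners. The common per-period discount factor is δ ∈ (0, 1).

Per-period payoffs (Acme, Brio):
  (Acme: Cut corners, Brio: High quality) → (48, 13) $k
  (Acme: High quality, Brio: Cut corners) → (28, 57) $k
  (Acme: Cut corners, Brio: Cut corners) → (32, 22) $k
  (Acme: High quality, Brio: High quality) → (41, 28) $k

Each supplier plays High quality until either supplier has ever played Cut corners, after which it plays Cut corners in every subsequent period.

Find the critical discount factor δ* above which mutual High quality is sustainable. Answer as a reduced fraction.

Acme's threshold: (48−41)/(48−32) = 7/16.
Brio's threshold: (57−28)/(57−22) = 29/35.
7/16 < 29/35, so Brio binds and δ* = 29/35.

29/35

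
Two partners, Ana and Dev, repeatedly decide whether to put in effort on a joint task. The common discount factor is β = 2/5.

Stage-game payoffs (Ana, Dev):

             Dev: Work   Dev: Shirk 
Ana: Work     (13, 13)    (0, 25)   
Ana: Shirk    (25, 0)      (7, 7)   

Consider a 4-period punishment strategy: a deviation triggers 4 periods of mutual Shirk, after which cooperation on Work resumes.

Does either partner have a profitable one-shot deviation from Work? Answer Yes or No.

Yes

IC: β+…+β^4 ≥ (25−13)/(13−7) = 2.
At β = 2/5: partial sum = 0.6496 < 2.0000. Cooperation not sustainable.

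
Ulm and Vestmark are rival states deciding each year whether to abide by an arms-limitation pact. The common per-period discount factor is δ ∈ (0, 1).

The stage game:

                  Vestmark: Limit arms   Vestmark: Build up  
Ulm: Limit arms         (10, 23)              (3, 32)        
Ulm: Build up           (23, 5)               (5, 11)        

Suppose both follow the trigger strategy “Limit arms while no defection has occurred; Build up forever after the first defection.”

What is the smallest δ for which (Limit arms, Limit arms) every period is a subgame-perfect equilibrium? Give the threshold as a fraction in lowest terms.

For Ulm: deviation gain 23−10 = 13, per-period punishment loss 10−5 = 5. IC gives δ ≥ 13/18.
For Vestmark: gain 9, loss 12 per period, so δ ≥ 9/21 = 3/7.
The tighter constraint is Ulm's, so cooperation needs δ ≥ 13/18.

13/18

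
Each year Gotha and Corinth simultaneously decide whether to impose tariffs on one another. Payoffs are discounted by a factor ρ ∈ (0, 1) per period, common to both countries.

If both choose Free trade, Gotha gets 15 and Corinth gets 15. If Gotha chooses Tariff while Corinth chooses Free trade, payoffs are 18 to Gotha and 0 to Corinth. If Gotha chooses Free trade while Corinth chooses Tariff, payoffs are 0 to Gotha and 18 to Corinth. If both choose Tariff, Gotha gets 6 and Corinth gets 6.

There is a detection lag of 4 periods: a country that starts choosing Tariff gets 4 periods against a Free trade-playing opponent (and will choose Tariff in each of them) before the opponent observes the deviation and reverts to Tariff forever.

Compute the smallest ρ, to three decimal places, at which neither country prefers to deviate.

The best deviation is to choose Tariff for all 4 undetected periods, earning 18 each, then 6 forever once detected.
Deviation value: 18(1−ρ^4)/(1−ρ) + 6ρ^4/(1−ρ); cooperation value: 15/(1−ρ).
IC: 15 ≥ 18(1−ρ^4) + 6ρ^4 = 18 − 12ρ^4.
So ρ^4 ≥ 3/12 = 1/4, giving ρ ≥ (1/4)^(1/4) ≈ 0.707.

0.707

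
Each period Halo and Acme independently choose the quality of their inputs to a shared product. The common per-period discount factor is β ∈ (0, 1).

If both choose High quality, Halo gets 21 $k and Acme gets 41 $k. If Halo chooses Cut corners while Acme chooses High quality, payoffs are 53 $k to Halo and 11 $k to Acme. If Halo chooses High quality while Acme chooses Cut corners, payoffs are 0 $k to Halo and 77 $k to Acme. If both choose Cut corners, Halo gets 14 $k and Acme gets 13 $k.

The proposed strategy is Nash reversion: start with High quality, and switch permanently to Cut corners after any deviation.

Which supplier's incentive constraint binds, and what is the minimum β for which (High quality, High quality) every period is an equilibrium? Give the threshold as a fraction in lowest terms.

For Halo: deviation gain 53−21 = 32, per-period punishment loss 21−14 = 7. IC gives β ≥ 32/39.
For Acme: gain 36, loss 28 per period, so β ≥ 36/64 = 9/16.
The tighter constraint is Halo's, so cooperation needs β ≥ 32/39.

Halo; β ≥ 32/39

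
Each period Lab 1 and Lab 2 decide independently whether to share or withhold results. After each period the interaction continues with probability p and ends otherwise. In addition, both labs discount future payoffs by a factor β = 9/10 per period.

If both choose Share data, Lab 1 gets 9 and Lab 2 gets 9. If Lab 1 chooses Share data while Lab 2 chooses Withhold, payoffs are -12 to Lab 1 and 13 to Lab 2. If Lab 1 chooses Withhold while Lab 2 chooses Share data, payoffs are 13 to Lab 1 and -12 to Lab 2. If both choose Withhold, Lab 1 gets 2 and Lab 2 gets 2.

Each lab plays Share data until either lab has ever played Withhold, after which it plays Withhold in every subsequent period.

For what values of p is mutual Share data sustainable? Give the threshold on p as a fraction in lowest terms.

40/99

With continuation probability p and discount β, the effective per-period discount factor is βp.
Grim-trigger IC: βp ≥ (13−9)/(13−2) = 4/11.
So p ≥ (4/11)/(9/10) = 40/99.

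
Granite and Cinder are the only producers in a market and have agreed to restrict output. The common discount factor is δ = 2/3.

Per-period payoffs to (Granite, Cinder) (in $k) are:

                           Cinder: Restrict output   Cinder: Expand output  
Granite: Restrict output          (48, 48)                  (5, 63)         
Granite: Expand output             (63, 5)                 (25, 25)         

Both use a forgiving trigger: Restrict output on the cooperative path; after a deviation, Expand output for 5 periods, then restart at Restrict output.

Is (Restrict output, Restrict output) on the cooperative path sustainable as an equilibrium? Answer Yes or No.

A one-shot deviation gives 63 now, then 25 for 5 periods, then back to 48.
Gain from deviating: (63−48) today; loss: (48−25) in each of the next 5 periods.
No-deviation condition: (48−25)(δ+…+δ^5) ≥ 63−48, i.e. δ+…+δ^5 ≥ 15/23.
At δ = 2/3: δ+…+δ^5 = 1.7366 ≥ 0.6522.
So cooperation is sustainable.

Yes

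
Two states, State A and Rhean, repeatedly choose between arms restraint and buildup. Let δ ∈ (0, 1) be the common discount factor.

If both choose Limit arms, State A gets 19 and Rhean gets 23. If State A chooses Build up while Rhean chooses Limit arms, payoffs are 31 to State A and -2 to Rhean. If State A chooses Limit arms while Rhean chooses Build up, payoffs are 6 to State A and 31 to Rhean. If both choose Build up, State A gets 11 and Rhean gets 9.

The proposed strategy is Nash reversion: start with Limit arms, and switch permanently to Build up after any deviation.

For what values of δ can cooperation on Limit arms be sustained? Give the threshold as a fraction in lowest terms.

For State A: deviation gain 31−19 = 12, per-period punishment loss 19−11 = 8. IC gives δ ≥ 12/20 = 3/5.
For Rhean: gain 8, loss 14 per period, so δ ≥ 8/22 = 4/11.
The tighter constraint is State A's, so cooperation needs δ ≥ 3/5.

3/5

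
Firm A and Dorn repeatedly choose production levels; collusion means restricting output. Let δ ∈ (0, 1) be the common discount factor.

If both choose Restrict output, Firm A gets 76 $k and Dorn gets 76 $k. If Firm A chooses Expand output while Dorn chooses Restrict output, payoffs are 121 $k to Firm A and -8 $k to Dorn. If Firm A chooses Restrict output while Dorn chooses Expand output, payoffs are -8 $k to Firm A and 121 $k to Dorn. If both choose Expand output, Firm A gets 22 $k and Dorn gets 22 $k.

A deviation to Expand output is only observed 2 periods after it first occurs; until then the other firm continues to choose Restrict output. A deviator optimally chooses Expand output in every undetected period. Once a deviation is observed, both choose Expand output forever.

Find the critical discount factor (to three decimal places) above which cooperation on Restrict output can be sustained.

The best deviation is to choose Expand output for all 2 undetected periods, earning 121 each, then 22 forever once detected.
Deviation value: 121(1−δ^2)/(1−δ) + 22δ^2/(1−δ); cooperation value: 76/(1−δ).
IC: 76 ≥ 121(1−δ^2) + 22δ^2 = 121 − 99δ^2.
So δ^2 ≥ 45/99 = 5/11, giving δ ≥ (5/11)^(1/2) ≈ 0.674.

0.674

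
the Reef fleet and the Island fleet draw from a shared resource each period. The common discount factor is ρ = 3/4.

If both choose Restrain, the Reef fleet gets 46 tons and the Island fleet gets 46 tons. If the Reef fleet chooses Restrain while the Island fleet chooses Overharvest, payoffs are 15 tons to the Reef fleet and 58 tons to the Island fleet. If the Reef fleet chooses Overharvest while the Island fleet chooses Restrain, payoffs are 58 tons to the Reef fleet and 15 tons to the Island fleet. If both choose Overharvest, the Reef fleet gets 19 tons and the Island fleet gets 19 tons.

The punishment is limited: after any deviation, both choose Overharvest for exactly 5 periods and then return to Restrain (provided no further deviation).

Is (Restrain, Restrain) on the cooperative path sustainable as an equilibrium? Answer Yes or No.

Yes

A one-shot deviation gives 58 now, then 19 for 5 periods, then back to 46.
Gain from deviating: (58−46) today; loss: (46−19) in each of the next 5 periods.
No-deviation condition: (46−19)(ρ+…+ρ^5) ≥ 58−46, i.e. ρ+…+ρ^5 ≥ 4/9.
At ρ = 3/4: ρ+…+ρ^5 = 2.2881 ≥ 0.4444.
So cooperation is sustainable.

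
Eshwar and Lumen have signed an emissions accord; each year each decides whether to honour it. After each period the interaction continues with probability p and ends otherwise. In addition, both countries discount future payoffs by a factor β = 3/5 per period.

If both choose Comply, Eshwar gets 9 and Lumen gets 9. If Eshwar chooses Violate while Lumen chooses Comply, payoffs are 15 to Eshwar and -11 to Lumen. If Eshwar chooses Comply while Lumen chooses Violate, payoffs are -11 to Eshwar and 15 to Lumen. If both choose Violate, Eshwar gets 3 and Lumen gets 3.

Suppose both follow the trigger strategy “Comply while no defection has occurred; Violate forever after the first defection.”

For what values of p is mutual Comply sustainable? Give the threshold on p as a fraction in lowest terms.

5/6

With continuation probability p and discount β, the effective per-period discount factor is βp.
Grim-trigger IC: βp ≥ (15−9)/(15−3) = 1/2.
So p ≥ (1/2)/(3/5) = 5/6.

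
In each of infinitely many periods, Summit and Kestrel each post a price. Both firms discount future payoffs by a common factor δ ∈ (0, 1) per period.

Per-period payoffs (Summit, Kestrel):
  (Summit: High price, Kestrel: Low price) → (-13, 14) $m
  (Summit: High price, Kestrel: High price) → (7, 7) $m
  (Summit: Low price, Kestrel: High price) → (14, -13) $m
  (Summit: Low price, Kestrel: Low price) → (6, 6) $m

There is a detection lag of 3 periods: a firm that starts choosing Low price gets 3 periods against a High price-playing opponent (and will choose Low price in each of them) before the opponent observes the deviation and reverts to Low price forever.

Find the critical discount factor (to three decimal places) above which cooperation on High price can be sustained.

Deviating for the 3 undetected periods gains 14−7 = 7 per period over cooperation, then loses 7−6 = 1 per period forever once punishment starts.
Gain: 7(1 + δ + … + δ^2); loss: 1·δ^3/(1−δ).
No profitable deviation ⇔ 7(1−δ^3) ≤ 1·δ^3, i.e. δ^3 ≥ 7/(7+1) = 7/8.
Hence δ ≥ (7/8)^(1/3) ≈ 0.956.

0.956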